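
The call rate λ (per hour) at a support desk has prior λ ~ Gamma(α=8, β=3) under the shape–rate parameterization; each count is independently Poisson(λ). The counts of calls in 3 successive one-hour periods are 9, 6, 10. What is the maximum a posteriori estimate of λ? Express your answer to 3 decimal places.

λ̂_MAP = 5.333

Σxᵢ = 9+6+10 = 25, with n = 3.
Posterior ∝ λ^7e^(−3λ) · λ^25e^(−3λ) = λ^32e^(−6λ), i.e. Gamma(shape=33, rate=6).
The mode of a Gamma(a, b) with a ≥ 1 (shape–rate) is (a−1)/b = 32/6 ≈ 5.333.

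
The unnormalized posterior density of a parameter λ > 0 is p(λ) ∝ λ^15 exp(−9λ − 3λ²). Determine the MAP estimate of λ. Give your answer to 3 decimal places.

λ̂_MAP = 1.000

ℓ'(λ) = 15/λ − 9 − 6λ. Setting this to zero and multiplying by λ: 6λ² + 9λ − 15 = 0.
λ = (−9 + √(9² + 4·6·15)) / (2·6) = (−9 + √441) / 12 = (−9 + 21)/12 = 1.
ℓ''(λ) = −15/λ² − 6 < 0, confirming a maximum.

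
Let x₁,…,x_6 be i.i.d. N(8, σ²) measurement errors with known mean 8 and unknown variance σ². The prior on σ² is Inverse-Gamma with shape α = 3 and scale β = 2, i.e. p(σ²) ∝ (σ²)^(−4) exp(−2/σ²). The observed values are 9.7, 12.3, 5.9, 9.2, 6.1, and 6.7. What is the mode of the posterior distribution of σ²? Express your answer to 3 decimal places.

σ̂²_MAP = 2.609

Sum of squared deviations about the known mean: SS = (9.7−8)² + (12.3−8)² + (5.9−8)² + (9.2−8)² + (6.1−8)² + (6.7−8)² = 32.53.
The Normal likelihood contributes (σ²)^(−n/2) exp(−SS/(2σ²)), so the posterior is Inverse-Gamma(α + n/2, β + SS/2) = Inverse-Gamma(6, 18.265).
The mode of Inverse-Gamma(a, b) is b/(a+1) = 18.265/7 ≈ 2.609.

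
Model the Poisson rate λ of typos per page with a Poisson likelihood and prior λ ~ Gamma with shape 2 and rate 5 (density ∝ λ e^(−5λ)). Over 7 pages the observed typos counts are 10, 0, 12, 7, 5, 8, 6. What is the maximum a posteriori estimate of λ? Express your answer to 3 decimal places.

Σxᵢ = 10+0+12+7+5+8+6 = 48, with n = 7.
Posterior ∝ λe^(−5λ) · λ^48e^(−7λ) = λ^49e^(−12λ), i.e. Gamma(shape=50, rate=12).
The mode of a Gamma(a, b) with a ≥ 1 (shape–rate) is (a−1)/b = 49/12 ≈ 4.083.

λ̂_MAP = 4.083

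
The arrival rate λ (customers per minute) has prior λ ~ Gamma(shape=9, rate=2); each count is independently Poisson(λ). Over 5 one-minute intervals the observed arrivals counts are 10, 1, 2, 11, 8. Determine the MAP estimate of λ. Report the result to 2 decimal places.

Σxᵢ = 10+1+2+11+8 = 32, with n = 5.
Posterior ∝ λ^8e^(−2λ) · λ^32e^(−5λ) = λ^40e^(−7λ), i.e. Gamma(shape=41, rate=7).
The mode of a Gamma(a, b) with a ≥ 1 (shape–rate) is (a−1)/b = 40/7 ≈ 5.71.

λ̂_MAP = 5.71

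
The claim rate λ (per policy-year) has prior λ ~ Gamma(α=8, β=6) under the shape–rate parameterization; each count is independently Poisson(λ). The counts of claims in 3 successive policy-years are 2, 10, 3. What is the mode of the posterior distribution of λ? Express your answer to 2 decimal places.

Σxᵢ = 2+10+3 = 15, with n = 3.
Posterior ∝ λ^7e^(−6λ) · λ^15e^(−3λ) = λ^22e^(−9λ), i.e. Gamma(shape=23, rate=9).
The mode of a Gamma(a, b) with a ≥ 1 (shape–rate) is (a−1)/b = 22/9 ≈ 2.44.

λ̂_MAP = 2.44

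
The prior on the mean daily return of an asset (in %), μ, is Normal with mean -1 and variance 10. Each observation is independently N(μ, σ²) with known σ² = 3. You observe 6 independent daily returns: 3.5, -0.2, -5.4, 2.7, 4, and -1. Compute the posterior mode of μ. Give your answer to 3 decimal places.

μ̂_MAP = 0.524

n = 6; x̄ = (3.5 + (-0.2) + (-5.4) + 2.7 + 4 + (-1))/6 = 3.6/6 = 0.6.
For a Normal prior and Normal likelihood with known variance, the posterior is Normal; its mode equals its mean, the precision-weighted average.
Prior precision 1/σ₀² = 1/10 = 0.1; data precision n/σ² = 6/3 = 2.
μ̂ = (0.1·(-1) + 2·0.6) / (0.1 + 2) = 1.1/2.1 = 11/21 ≈ 0.524.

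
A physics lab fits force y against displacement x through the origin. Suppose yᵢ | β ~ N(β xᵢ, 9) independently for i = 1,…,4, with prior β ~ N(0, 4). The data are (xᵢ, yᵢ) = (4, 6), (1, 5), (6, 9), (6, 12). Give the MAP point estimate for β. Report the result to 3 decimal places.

β̂_MAP = 1.699

log p(β | y) = −Σ(yᵢ − βxᵢ)²/(2·9) − β²/(2·4) + const.
Setting the derivative to zero: Σxᵢ(yᵢ − βxᵢ)/9 − β/4 = 0, so β = Σxᵢyᵢ / (Σxᵢ² + σ²/τ²).
Σxᵢyᵢ = 4·6 + 1·5 + 6·9 + 6·12 = 155; Σxᵢ² = 89; σ²/τ² = 2.25.
β̂_MAP = 155 / (89 + 2.25) = 155/91.25 ≈ 1.699.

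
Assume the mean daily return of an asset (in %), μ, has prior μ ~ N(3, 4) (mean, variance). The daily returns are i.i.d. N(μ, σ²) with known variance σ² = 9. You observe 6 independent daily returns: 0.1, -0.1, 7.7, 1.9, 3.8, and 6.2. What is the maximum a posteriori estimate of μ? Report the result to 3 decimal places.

n = 6; x̄ = (0.1 + (-0.1) + 7.7 + 1.9 + 3.8 + 6.2)/6 = 19.6/6 = 49/15 ≈ 3.2667.
For a Normal prior and Normal likelihood with known variance, the posterior is Normal; its mode equals its mean, the precision-weighted average.
Prior precision 1/σ₀² = 1/4 = 0.25; data precision n/σ² = 6/9 = 2/3.
μ̂ = (0.25·3 + (2/3)·(49/15)) / (0.25 + 2/3) = (527/180)/(11/12) = 527/165 ≈ 3.194.

μ̂_MAP = 3.194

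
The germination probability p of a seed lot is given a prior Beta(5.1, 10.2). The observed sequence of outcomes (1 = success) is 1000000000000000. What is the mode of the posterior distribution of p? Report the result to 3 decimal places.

Prior: Beta(5.1, 10.2).
Data: 1 success in 16 trials (from the sequence). The binomial likelihood contributes p(1−p)^15, so the posterior is Beta(5.1+1, 10.2+15) = Beta(6.1, 25.2).
For Beta(a, b) with a, b > 1 the mode is (a−1)/(a+b−2) = 5.1/29.3 ≈ 0.174.

p̂_MAP = 0.174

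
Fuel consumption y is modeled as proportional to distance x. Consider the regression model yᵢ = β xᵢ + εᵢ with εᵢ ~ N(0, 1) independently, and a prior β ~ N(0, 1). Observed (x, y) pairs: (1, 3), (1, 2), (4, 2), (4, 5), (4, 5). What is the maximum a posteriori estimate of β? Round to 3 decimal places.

β̂_MAP = 1.039

log p(β | y) = −Σ(yᵢ − βxᵢ)²/(2·1) − β²/(2·1) + const.
Setting the derivative to zero: Σxᵢ(yᵢ − βxᵢ)/1 − β/1 = 0, so β = Σxᵢyᵢ / (Σxᵢ² + σ²/τ²).
Σxᵢyᵢ = 1·3 + 1·2 + 4·2 + 4·5 + 4·5 = 53; Σxᵢ² = 50; σ²/τ² = 1.
β̂_MAP = 53 / (50 + 1) = 53/51 ≈ 1.039.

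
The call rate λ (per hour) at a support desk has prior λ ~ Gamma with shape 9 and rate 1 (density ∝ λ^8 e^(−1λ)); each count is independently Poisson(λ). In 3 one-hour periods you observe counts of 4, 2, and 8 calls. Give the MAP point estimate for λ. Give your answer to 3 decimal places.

λ̂_MAP = 5.500

Σxᵢ = 4+2+8 = 14, with n = 3.
Posterior ∝ λ^8e^(−1λ) · λ^14e^(−3λ) = λ^22e^(−4λ), i.e. Gamma(shape=23, rate=4).
The mode of a Gamma(a, b) with a ≥ 1 (shape–rate) is (a−1)/b = 22/4 ≈ 5.500.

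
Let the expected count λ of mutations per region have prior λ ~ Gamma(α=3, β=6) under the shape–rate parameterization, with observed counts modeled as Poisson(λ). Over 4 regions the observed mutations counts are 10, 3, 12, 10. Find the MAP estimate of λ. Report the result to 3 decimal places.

Σxᵢ = 10+3+12+10 = 35, with n = 4.
Posterior ∝ λ^2e^(−6λ) · λ^35e^(−4λ) = λ^37e^(−10λ), i.e. Gamma(shape=38, rate=10).
The mode of a Gamma(a, b) with a ≥ 1 (shape–rate) is (a−1)/b = 37/10 ≈ 3.700.

λ̂_MAP = 3.700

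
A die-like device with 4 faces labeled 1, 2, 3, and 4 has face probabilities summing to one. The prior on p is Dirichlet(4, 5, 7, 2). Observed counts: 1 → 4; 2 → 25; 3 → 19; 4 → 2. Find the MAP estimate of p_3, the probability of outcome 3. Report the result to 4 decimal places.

The posterior is Dirichlet(αᵢ + nᵢ) = Dirichlet(8, 30, 26, 4).
For a Dirichlet(a₁,…,a_K) with all aᵢ > 1, the mode has j-th component (aⱼ − 1)/(Σaᵢ − K).
Here Σaᵢ = 68 and K = 4, so p_3 = (26 − 1)/(68 − 4) = 25/64 ≈ 0.3906.

MAP estimate: 0.3906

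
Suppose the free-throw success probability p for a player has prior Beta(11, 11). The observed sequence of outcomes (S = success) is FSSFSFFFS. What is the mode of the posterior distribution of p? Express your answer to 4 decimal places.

Prior: Beta(11, 11).
Data: 4 successes in 9 trials (from the sequence). The binomial likelihood contributes p^4(1−p)^5, so the posterior is Beta(11+4, 11+5) = Beta(15, 16).
For Beta(a, b) with a, b > 1 the mode is (a−1)/(a+b−2) = 14/29 ≈ 0.4828.

p̂_MAP = 0.4828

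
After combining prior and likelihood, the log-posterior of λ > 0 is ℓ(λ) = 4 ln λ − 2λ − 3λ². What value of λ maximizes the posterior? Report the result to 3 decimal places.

λ̂_MAP = 0.667

ℓ'(λ) = 4/λ − 2 − 6λ. Setting this to zero and multiplying by λ: 6λ² + 2λ − 4 = 0.
λ = (−2 + √(2² + 4·6·4)) / (2·6) = (−2 + √100) / 12 = (−2 + 10)/12 = 2/3.
ℓ''(λ) = −4/λ² − 6 < 0, confirming a maximum.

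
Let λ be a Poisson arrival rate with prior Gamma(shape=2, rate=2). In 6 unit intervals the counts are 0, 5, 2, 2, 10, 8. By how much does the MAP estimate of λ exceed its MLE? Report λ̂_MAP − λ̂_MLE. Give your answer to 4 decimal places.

MAP − MLE = -1.0000

Σxᵢ = 27. Posterior is Gamma(29, 8); MAP = (29−1)/8 = 28/8 ≈ 3.50000.
MLE = x̄ = 27/6 ≈ 4.50000.
Difference = 28/8 − 27/6 = -1 ≈ -1.0000.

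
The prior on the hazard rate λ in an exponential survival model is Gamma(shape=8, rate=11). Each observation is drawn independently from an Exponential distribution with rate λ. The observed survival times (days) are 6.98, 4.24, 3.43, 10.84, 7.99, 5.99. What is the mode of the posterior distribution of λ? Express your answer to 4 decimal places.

λ̂_MAP = 0.2576

The Exponential(rate=λ) likelihood is ∝ λ^n e^(−λΣtᵢ). Here n = 6 and Σtᵢ = 6.98 + 4.24 + 3.43 + 10.84 + 7.99 + 5.99 = 39.47.
Posterior ∝ λ^7e^(−11λ) · λ^6e^(−39.47λ) = λ^13e^(−50.47λ), i.e. Gamma(14, 50.47).
Mode = (a−1)/b = 13/50.47 ≈ 0.2576.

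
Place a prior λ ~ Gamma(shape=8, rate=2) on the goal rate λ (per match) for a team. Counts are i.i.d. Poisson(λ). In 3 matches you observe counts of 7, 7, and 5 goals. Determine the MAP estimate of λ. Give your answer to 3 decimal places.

λ̂_MAP = 5.200

Σxᵢ = 7+7+5 = 19, with n = 3.
Posterior ∝ λ^7e^(−2λ) · λ^19e^(−3λ) = λ^26e^(−5λ), i.e. Gamma(shape=27, rate=5).
The mode of a Gamma(a, b) with a ≥ 1 (shape–rate) is (a−1)/b = 26/5 ≈ 5.200.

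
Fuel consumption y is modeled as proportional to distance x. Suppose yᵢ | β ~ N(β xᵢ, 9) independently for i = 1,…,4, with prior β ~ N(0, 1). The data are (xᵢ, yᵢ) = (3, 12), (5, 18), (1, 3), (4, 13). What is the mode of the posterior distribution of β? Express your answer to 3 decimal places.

β̂_MAP = 3.017

log p(β | y) = −Σ(yᵢ − βxᵢ)²/(2·9) − β²/(2·1) + const.
Setting the derivative to zero: Σxᵢ(yᵢ − βxᵢ)/9 − β/1 = 0, so β = Σxᵢyᵢ / (Σxᵢ² + σ²/τ²).
Σxᵢyᵢ = 3·12 + 5·18 + 1·3 + 4·13 = 181; Σxᵢ² = 51; σ²/τ² = 9.
β̂_MAP = 181 / (51 + 9) = 181/60 ≈ 3.017.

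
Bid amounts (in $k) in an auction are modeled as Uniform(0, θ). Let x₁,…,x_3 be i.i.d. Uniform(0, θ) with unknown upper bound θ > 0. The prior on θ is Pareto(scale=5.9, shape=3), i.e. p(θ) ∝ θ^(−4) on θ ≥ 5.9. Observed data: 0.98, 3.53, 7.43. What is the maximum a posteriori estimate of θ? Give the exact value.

The Uniform(0, θ) likelihood is θ^(−n) for θ ≥ max(xᵢ), zero otherwise. Here max(xᵢ) = 7.43.
Posterior ∝ θ^(−4) · θ^(−3) = θ^(−7) on θ ≥ max(5.9, 7.43) = 7.43.
This density is strictly decreasing in θ, so the posterior mode lies at the lower boundary of the support.

θ̂_MAP = 7.43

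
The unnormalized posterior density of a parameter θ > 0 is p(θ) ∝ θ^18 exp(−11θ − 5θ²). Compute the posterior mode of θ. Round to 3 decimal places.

θ̂_MAP = 0.900

ℓ'(θ) = 18/θ − 11 − 10θ. Setting this to zero and multiplying by θ: 10θ² + 11θ − 18 = 0.
θ = (−11 + √(11² + 4·10·18)) / (2·10) = (−11 + √841) / 20 = (−11 + 29)/20 = 9/10.
ℓ''(θ) = −18/θ² − 10 < 0, confirming a maximum.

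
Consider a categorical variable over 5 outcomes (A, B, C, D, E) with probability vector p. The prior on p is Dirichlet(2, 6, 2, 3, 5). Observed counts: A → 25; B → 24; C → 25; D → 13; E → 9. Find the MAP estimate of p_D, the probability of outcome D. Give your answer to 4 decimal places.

The posterior is Dirichlet(αᵢ + nᵢ) = Dirichlet(27, 30, 27, 16, 14).
For a Dirichlet(a₁,…,a_K) with all aᵢ > 1, the mode has j-th component (aⱼ − 1)/(Σaᵢ − K).
Here Σaᵢ = 114 and K = 5, so p_D = (16 − 1)/(114 − 5) = 15/109 ≈ 0.1376.

MAP estimate of p_D = 0.1376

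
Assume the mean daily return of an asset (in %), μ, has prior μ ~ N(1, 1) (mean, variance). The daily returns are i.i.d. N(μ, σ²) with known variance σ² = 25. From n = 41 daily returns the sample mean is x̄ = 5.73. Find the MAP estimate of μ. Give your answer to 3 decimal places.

μ̂_MAP = 3.938

n = 41, x̄ = 5.73.
For a Normal prior and Normal likelihood with known variance, the posterior is Normal; its mode equals its mean, the precision-weighted average.
Prior precision 1/σ₀² = 1/1 = 1; data precision n/σ² = 41/25 = 1.64.
μ̂ = (1·1 + 1.64·5.73) / (1 + 1.64) = 10.3972/2.64 = 2363/600 ≈ 3.938.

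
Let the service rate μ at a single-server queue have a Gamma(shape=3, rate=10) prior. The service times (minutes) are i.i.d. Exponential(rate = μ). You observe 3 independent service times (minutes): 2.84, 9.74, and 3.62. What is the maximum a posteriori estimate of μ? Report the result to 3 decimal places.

μ̂_MAP = 0.191

The Exponential(rate=μ) likelihood is ∝ μ^n e^(−μΣtᵢ). Here n = 3 and Σtᵢ = 2.84 + 9.74 + 3.62 = 16.20.
Posterior ∝ μ^2e^(−10μ) · μ^3e^(−16.20μ) = μ^5e^(−26.20μ), i.e. Gamma(6, 26.20).
Mode = (a−1)/b = 5/26.20 ≈ 0.191.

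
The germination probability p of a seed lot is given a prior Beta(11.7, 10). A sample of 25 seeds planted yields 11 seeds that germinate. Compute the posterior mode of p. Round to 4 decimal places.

p̂_MAP = 0.4855

Prior: Beta(11.7, 10).
Data: 11 successes in 25 trials. The binomial likelihood contributes p^11(1−p)^14, so the posterior is Beta(11.7+11, 10+14) = Beta(22.7, 24).
For Beta(a, b) with a, b > 1 the mode is (a−1)/(a+b−2) = 21.7/44.7 ≈ 0.4855.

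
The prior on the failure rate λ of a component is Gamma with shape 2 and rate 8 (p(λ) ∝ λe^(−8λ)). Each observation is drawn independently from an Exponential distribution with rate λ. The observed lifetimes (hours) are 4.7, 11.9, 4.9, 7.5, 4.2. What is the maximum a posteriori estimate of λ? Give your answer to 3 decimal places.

λ̂_MAP = 0.146

The Exponential(rate=λ) likelihood is ∝ λ^n e^(−λΣtᵢ). Here n = 5 and Σtᵢ = 4.7 + 11.9 + 4.9 + 7.5 + 4.2 = 33.2.
Posterior ∝ λe^(−8λ) · λ^5e^(−33.2λ) = λ^6e^(−41.2λ), i.e. Gamma(7, 41.2).
Mode = (a−1)/b = 6/41.2 ≈ 0.146.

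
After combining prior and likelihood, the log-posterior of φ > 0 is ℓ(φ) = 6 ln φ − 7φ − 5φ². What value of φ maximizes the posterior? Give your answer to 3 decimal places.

φ̂_MAP = 0.500

ℓ'(φ) = 6/φ − 7 − 10φ. Setting this to zero and multiplying by φ: 10φ² + 7φ − 6 = 0.
φ = (−7 + √(7² + 4·10·6)) / (2·10) = (−7 + √289) / 20 = (−7 + 17)/20 = 1/2.
ℓ''(φ) = −6/φ² − 10 < 0, confirming a maximum.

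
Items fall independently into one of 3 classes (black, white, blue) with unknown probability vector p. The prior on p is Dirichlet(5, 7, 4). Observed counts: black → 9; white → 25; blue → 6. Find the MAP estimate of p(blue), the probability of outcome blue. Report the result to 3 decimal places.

The posterior is Dirichlet(αᵢ + nᵢ) = Dirichlet(14, 32, 10).
For a Dirichlet(a₁,…,a_K) with all aᵢ > 1, the mode has j-th component (aⱼ − 1)/(Σaᵢ − K).
Here Σaᵢ = 56 and K = 3, so p(blue) = (10 − 1)/(56 − 3) = 9/53 ≈ 0.170.

MAP estimate of p(blue) = 0.170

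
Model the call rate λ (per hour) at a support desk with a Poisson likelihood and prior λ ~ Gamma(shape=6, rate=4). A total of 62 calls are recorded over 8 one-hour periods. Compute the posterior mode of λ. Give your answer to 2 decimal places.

Σxᵢ = 62, n = 8.
Posterior ∝ λ^5e^(−4λ) · λ^62e^(−8λ) = λ^67e^(−12λ), i.e. Gamma(shape=68, rate=12).
The mode of a Gamma(a, b) with a ≥ 1 (shape–rate) is (a−1)/b = 67/12 ≈ 5.58.

λ̂_MAP = 5.58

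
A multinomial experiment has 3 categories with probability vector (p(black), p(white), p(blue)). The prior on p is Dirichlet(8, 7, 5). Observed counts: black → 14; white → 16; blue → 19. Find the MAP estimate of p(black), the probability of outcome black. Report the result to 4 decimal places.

The posterior is Dirichlet(αᵢ + nᵢ) = Dirichlet(22, 23, 24).
For a Dirichlet(a₁,…,a_K) with all aᵢ > 1, the mode has j-th component (aⱼ − 1)/(Σaᵢ − K).
Here Σaᵢ = 69 and K = 3, so p(black) = (22 − 1)/(69 − 3) = 21/66 ≈ 0.3182.

MAP estimate of p(black) = 0.3182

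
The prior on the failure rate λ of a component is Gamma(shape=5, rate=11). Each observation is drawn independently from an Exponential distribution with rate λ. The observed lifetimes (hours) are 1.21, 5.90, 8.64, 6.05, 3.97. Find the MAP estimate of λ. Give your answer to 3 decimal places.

λ̂_MAP = 0.245

The Exponential(rate=λ) likelihood is ∝ λ^n e^(−λΣtᵢ). Here n = 5 and Σtᵢ = 1.21 + 5.90 + 8.64 + 6.05 + 3.97 = 25.77.
Posterior ∝ λ^4e^(−11λ) · λ^5e^(−25.77λ) = λ^9e^(−36.77λ), i.e. Gamma(10, 36.77).
Mode = (a−1)/b = 9/36.77 ≈ 0.245.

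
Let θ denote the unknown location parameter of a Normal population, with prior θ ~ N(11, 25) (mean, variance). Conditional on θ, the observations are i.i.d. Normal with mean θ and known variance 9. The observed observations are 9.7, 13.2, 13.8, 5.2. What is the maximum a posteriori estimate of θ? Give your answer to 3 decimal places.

θ̂_MAP = 10.518

n = 4; x̄ = (9.7 + 13.2 + 13.8 + 5.2)/4 = 41.9/4 = 10.475.
For a Normal prior and Normal likelihood with known variance, the posterior is Normal; its mode equals its mean, the precision-weighted average.
Prior precision 1/σ₀² = 1/25 = 0.04; data precision n/σ² = 4/9.
θ̂ = (0.04·11 + (4/9)·10.475) / (0.04 + 4/9) = (2293/450)/(109/225) = 2293/218 ≈ 10.518.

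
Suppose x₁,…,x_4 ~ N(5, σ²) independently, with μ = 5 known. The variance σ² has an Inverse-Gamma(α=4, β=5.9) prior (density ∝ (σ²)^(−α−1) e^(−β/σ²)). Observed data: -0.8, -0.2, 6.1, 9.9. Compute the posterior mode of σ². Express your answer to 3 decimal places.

σ̂²_MAP = 6.979

Sum of squared deviations about the known mean: SS = (-0.8−5)² + (-0.2−5)² + (6.1−5)² + (9.9−5)² = 85.9.
The Normal likelihood contributes (σ²)^(−n/2) exp(−SS/(2σ²)), so the posterior is Inverse-Gamma(α + n/2, β + SS/2) = Inverse-Gamma(6, 48.85).
The mode of Inverse-Gamma(a, b) is b/(a+1) = 48.85/7 ≈ 6.979.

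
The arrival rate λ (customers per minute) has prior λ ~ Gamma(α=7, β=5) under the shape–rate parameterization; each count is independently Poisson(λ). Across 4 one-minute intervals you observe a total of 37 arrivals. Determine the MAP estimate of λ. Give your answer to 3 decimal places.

λ̂_MAP = 4.778

Σxᵢ = 37, n = 4.
Posterior ∝ λ^6e^(−5λ) · λ^37e^(−4λ) = λ^43e^(−9λ), i.e. Gamma(shape=44, rate=9).
The mode of a Gamma(a, b) with a ≥ 1 (shape–rate) is (a−1)/b = 43/9 ≈ 4.778.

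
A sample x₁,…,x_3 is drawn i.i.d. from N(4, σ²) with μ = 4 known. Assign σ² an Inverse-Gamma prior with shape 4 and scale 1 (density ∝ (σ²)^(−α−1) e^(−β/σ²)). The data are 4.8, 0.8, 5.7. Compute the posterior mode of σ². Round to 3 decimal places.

Sum of squared deviations about the known mean: SS = (4.8−4)² + (0.8−4)² + (5.7−4)² = 13.77.
The Normal likelihood contributes (σ²)^(−n/2) exp(−SS/(2σ²)), so the posterior is Inverse-Gamma(α + n/2, β + SS/2) = Inverse-Gamma(5.5, 7.885).
The mode of Inverse-Gamma(a, b) is b/(a+1) = 7.885/6.5 ≈ 1.213.

σ̂²_MAP = 1.213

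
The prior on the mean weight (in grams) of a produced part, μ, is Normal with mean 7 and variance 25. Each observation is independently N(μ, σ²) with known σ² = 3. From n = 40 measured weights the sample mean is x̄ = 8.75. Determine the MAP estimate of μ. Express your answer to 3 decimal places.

μ̂_MAP = 8.745

n = 40, x̄ = 8.75.
For a Normal prior and Normal likelihood with known variance, the posterior is Normal; its mode equals its mean, the precision-weighted average.
Prior precision 1/σ₀² = 1/25 = 0.04; data precision n/σ² = 40/3.
μ̂ = (0.04·7 + (40/3)·8.75) / (0.04 + 40/3) = (8771/75)/(1003/75) = 8771/1003 ≈ 8.745.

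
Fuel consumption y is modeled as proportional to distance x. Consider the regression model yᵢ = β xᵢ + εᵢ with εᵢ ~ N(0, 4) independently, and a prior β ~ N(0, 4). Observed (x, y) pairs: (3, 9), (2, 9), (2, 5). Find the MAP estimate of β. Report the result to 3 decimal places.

log p(β | y) = −Σ(yᵢ − βxᵢ)²/(2·4) − β²/(2·4) + const.
Setting the derivative to zero: Σxᵢ(yᵢ − βxᵢ)/4 − β/4 = 0, so β = Σxᵢyᵢ / (Σxᵢ² + σ²/τ²).
Σxᵢyᵢ = 3·9 + 2·9 + 2·5 = 55; Σxᵢ² = 17; σ²/τ² = 1.
β̂_MAP = 55 / (17 + 1) = 55/18 ≈ 3.056.

β̂_MAP = 3.056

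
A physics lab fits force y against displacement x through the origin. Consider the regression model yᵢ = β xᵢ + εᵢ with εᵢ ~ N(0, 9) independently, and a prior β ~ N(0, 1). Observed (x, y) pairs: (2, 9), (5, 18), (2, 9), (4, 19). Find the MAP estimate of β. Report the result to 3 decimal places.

log p(β | y) = −Σ(yᵢ − βxᵢ)²/(2·9) − β²/(2·1) + const.
Setting the derivative to zero: Σxᵢ(yᵢ − βxᵢ)/9 − β/1 = 0, so β = Σxᵢyᵢ / (Σxᵢ² + σ²/τ²).
Σxᵢyᵢ = 2·9 + 5·18 + 2·9 + 4·19 = 202; Σxᵢ² = 49; σ²/τ² = 9.
β̂_MAP = 202 / (49 + 9) = 202/58 ≈ 3.483.

β̂_MAP = 3.483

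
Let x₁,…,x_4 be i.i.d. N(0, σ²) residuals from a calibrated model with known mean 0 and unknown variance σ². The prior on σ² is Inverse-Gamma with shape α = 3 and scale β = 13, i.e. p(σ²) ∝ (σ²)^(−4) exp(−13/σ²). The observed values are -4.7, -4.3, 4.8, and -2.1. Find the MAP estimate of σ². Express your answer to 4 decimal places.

σ̂²_MAP = 7.8358

Sum of squared deviations about the known mean: SS = (-4.7−0)² + (-4.3−0)² + (4.8−0)² + (-2.1−0)² = 68.03.
The Normal likelihood contributes (σ²)^(−n/2) exp(−SS/(2σ²)), so the posterior is Inverse-Gamma(α + n/2, β + SS/2) = Inverse-Gamma(5, 47.015).
The mode of Inverse-Gamma(a, b) is b/(a+1) = 47.015/6 ≈ 7.8358.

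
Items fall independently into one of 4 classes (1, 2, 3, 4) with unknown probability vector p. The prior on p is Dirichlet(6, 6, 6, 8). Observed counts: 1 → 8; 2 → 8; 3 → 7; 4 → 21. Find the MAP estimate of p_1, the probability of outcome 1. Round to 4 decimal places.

MAP estimate: 0.1970

The posterior is Dirichlet(αᵢ + nᵢ) = Dirichlet(14, 14, 13, 29).
For a Dirichlet(a₁,…,a_K) with all aᵢ > 1, the mode has j-th component (aⱼ − 1)/(Σaᵢ − K).
Here Σaᵢ = 70 and K = 4, so p_1 = (14 − 1)/(70 − 4) = 13/66 ≈ 0.1970.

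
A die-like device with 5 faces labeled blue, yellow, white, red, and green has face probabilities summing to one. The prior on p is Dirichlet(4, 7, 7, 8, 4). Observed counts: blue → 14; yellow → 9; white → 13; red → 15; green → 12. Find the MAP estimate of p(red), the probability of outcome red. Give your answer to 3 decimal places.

MAP estimate of p(red) = 0.250

The posterior is Dirichlet(αᵢ + nᵢ) = Dirichlet(18, 16, 20, 23, 16).
For a Dirichlet(a₁,…,a_K) with all aᵢ > 1, the mode has j-th component (aⱼ − 1)/(Σaᵢ − K).
Here Σaᵢ = 93 and K = 5, so p(red) = (23 − 1)/(93 − 5) = 22/88 ≈ 0.250.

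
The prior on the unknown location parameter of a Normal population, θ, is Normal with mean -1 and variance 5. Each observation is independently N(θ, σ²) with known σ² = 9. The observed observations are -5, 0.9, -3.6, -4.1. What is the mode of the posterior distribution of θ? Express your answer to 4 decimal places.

θ̂_MAP = -2.3448

n = 4; x̄ = ((-5) + 0.9 + (-3.6) + (-4.1))/4 = -11.8/4 = -2.95.
For a Normal prior and Normal likelihood with known variance, the posterior is Normal; its mode equals its mean, the precision-weighted average.
Prior precision 1/σ₀² = 1/5 = 0.2; data precision n/σ² = 4/9.
θ̂ = (0.2·(-1) + (4/9)·(-2.95)) / (0.2 + 4/9) = (-68/45)/(29/45) = -68/29 ≈ -2.3448.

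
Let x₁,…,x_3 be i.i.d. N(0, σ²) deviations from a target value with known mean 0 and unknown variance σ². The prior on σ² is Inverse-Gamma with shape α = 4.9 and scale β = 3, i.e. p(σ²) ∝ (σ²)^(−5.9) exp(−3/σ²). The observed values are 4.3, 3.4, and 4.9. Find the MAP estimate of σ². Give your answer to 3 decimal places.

Sum of squared deviations about the known mean: SS = (4.3−0)² + (3.4−0)² + (4.9−0)² = 54.06.
The Normal likelihood contributes (σ²)^(−n/2) exp(−SS/(2σ²)), so the posterior is Inverse-Gamma(α + n/2, β + SS/2) = Inverse-Gamma(6.4, 30.03).
The mode of Inverse-Gamma(a, b) is b/(a+1) = 30.03/7.4 ≈ 4.058.

σ̂²_MAP = 4.058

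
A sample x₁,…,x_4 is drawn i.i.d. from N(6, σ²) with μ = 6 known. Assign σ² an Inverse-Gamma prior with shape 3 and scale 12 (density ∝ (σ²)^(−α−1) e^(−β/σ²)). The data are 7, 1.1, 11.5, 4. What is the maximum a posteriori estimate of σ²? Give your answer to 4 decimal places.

Sum of squared deviations about the known mean: SS = (7−6)² + (1.1−6)² + (11.5−6)² + (4−6)² = 59.26.
The Normal likelihood contributes (σ²)^(−n/2) exp(−SS/(2σ²)), so the posterior is Inverse-Gamma(α + n/2, β + SS/2) = Inverse-Gamma(5, 41.63).
The mode of Inverse-Gamma(a, b) is b/(a+1) = 41.63/6 ≈ 6.9383.

σ̂²_MAP = 6.9383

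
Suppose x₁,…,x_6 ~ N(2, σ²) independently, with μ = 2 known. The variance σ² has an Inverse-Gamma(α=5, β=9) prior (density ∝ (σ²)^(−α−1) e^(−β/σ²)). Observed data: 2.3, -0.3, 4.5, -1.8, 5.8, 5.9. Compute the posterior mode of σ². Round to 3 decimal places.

Sum of squared deviations about the known mean: SS = (2.3−2)² + (-0.3−2)² + (4.5−2)² + (-1.8−2)² + (5.8−2)² + (5.9−2)² = 55.72.
The Normal likelihood contributes (σ²)^(−n/2) exp(−SS/(2σ²)), so the posterior is Inverse-Gamma(α + n/2, β + SS/2) = Inverse-Gamma(8, 36.86).
The mode of Inverse-Gamma(a, b) is b/(a+1) = 36.86/9 ≈ 4.096.

σ̂²_MAP = 4.096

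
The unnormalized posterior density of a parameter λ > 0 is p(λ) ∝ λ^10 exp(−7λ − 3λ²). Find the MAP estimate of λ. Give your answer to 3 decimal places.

λ̂_MAP = 0.833

ℓ'(λ) = 10/λ − 7 − 6λ. Setting this to zero and multiplying by λ: 6λ² + 7λ − 10 = 0.
λ = (−7 + √(7² + 4·6·10)) / (2·6) = (−7 + √289) / 12 = (−7 + 17)/12 = 5/6.
ℓ''(λ) = −10/λ² − 6 < 0, confirming a maximum.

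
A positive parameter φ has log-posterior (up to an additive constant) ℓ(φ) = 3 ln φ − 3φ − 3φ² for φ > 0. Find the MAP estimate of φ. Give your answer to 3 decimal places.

φ̂_MAP = 0.500

ℓ'(φ) = 3/φ − 3 − 6φ. Setting this to zero and multiplying by φ: 6φ² + 3φ − 3 = 0.
φ = (−3 + √(3² + 4·6·3)) / (2·6) = (−3 + √81) / 12 = (−3 + 9)/12 = 1/2.
ℓ''(φ) = −3/φ² − 6 < 0, confirming a maximum.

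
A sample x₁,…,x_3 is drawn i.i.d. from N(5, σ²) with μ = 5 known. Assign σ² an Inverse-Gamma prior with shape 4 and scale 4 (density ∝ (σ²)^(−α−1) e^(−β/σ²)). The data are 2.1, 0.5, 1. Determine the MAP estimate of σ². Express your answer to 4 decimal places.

Sum of squared deviations about the known mean: SS = (2.1−5)² + (0.5−5)² + (1−5)² = 44.66.
The Normal likelihood contributes (σ²)^(−n/2) exp(−SS/(2σ²)), so the posterior is Inverse-Gamma(α + n/2, β + SS/2) = Inverse-Gamma(5.5, 26.33).
The mode of Inverse-Gamma(a, b) is b/(a+1) = 26.33/6.5 ≈ 4.0508.

σ̂²_MAP = 4.0508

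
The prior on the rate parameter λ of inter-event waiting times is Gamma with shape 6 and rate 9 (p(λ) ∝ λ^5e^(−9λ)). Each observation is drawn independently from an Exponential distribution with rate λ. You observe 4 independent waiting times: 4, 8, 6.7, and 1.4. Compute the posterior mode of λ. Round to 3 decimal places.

The Exponential(rate=λ) likelihood is ∝ λ^n e^(−λΣtᵢ). Here n = 4 and Σtᵢ = 4 + 8 + 6.7 + 1.4 = 20.1.
Posterior ∝ λ^5e^(−9λ) · λ^4e^(−20.1λ) = λ^9e^(−29.1λ), i.e. Gamma(10, 29.1).
Mode = (a−1)/b = 9/29.1 ≈ 0.309.

λ̂_MAP = 0.309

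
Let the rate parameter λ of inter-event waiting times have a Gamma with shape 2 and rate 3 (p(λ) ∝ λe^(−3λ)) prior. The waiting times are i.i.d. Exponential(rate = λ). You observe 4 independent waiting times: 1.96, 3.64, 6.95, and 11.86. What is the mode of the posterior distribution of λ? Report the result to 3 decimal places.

The Exponential(rate=λ) likelihood is ∝ λ^n e^(−λΣtᵢ). Here n = 4 and Σtᵢ = 1.96 + 3.64 + 6.95 + 11.86 = 24.41.
Posterior ∝ λe^(−3λ) · λ^4e^(−24.41λ) = λ^5e^(−27.41λ), i.e. Gamma(6, 27.41).
Mode = (a−1)/b = 5/27.41 ≈ 0.182.

λ̂_MAP = 0.182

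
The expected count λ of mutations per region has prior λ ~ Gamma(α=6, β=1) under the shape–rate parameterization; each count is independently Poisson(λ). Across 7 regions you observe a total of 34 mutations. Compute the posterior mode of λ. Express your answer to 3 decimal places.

λ̂_MAP = 4.875

Σxᵢ = 34, n = 7.
Posterior ∝ λ^5e^(−1λ) · λ^34e^(−7λ) = λ^39e^(−8λ), i.e. Gamma(shape=40, rate=8).
The mode of a Gamma(a, b) with a ≥ 1 (shape–rate) is (a−1)/b = 39/8 ≈ 4.875.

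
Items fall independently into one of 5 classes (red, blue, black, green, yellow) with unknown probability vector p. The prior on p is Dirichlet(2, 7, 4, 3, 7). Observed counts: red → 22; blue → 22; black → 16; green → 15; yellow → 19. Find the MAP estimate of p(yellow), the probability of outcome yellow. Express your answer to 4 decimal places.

The posterior is Dirichlet(αᵢ + nᵢ) = Dirichlet(24, 29, 20, 18, 26).
For a Dirichlet(a₁,…,a_K) with all aᵢ > 1, the mode has j-th component (aⱼ − 1)/(Σaᵢ − K).
Here Σaᵢ = 117 and K = 5, so p(yellow) = (26 − 1)/(117 − 5) = 25/112 ≈ 0.2232.

MAP estimate of p(yellow) = 0.2232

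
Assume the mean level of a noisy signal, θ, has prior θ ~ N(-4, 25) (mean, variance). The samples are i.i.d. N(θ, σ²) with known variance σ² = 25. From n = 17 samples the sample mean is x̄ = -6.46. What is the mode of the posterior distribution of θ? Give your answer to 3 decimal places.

n = 17, x̄ = -6.46.
For a Normal prior and Normal likelihood with known variance, the posterior is Normal; its mode equals its mean, the precision-weighted average.
Prior precision 1/σ₀² = 1/25 = 0.04; data precision n/σ² = 17/25 = 0.68.
θ̂ = (0.04·(-4) + 0.68·(-6.46)) / (0.04 + 0.68) = (-4.5528)/0.72 = -1897/300 ≈ -6.323.

θ̂_MAP = -6.323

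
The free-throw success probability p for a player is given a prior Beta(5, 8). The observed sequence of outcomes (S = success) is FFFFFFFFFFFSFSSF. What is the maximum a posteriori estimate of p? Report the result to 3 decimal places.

Prior: Beta(5, 8).
Data: 3 successes in 16 trials (from the sequence). The binomial likelihood contributes p^3(1−p)^13, so the posterior is Beta(5+3, 8+13) = Beta(8, 21).
For Beta(a, b) with a, b > 1 the mode is (a−1)/(a+b−2) = 7/27 ≈ 0.259.

p̂_MAP = 0.259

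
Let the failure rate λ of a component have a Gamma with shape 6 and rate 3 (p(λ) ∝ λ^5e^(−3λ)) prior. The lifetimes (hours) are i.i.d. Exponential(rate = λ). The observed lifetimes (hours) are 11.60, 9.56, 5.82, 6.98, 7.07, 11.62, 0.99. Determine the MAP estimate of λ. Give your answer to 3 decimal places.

The Exponential(rate=λ) likelihood is ∝ λ^n e^(−λΣtᵢ). Here n = 7 and Σtᵢ = 11.60 + 9.56 + 5.82 + 6.98 + 7.07 + 11.62 + 0.99 = 53.64.
Posterior ∝ λ^5e^(−3λ) · λ^7e^(−53.64λ) = λ^12e^(−56.64λ), i.e. Gamma(13, 56.64).
Mode = (a−1)/b = 12/56.64 ≈ 0.212.

λ̂_MAP = 0.212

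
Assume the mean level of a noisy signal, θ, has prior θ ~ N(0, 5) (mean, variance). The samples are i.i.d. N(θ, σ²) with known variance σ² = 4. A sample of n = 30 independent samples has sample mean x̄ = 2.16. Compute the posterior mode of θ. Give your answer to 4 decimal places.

n = 30, x̄ = 2.16.
For a Normal prior and Normal likelihood with known variance, the posterior is Normal; its mode equals its mean, the precision-weighted average.
Prior precision 1/σ₀² = 1/5 = 0.2; data precision n/σ² = 30/4 = 7.5.
θ̂ = (0.2·0 + 7.5·2.16) / (0.2 + 7.5) = 16.2/7.7 = 162/77 ≈ 2.1039.

θ̂_MAP = 2.1039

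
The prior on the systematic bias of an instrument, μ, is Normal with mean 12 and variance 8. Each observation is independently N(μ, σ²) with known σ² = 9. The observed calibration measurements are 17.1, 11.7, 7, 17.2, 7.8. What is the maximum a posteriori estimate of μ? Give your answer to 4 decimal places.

μ̂_MAP = 12.1306

n = 5; x̄ = (17.1 + 11.7 + 7 + 17.2 + 7.8)/5 = 60.8/5 = 12.16.
For a Normal prior and Normal likelihood with known variance, the posterior is Normal; its mode equals its mean, the precision-weighted average.
Prior precision 1/σ₀² = 1/8 = 0.125; data precision n/σ² = 5/9.
μ̂ = (0.125·12 + (5/9)·12.16) / (0.125 + 5/9) = (743/90)/(49/72) = 2972/245 ≈ 12.1306.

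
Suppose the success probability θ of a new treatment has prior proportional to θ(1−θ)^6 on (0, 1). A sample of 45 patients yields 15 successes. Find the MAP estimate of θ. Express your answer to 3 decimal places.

θ̂_MAP = 0.308

The prior density ∝ θ(1−θ)^6 is the kernel of Beta(2, 7).
Data: 15 successes in 45 trials. The binomial likelihood contributes θ^15(1−θ)^30, so the posterior is Beta(2+15, 7+30) = Beta(17, 37).
For Beta(a, b) with a, b > 1 the mode is (a−1)/(a+b−2) = 16/52 ≈ 0.308.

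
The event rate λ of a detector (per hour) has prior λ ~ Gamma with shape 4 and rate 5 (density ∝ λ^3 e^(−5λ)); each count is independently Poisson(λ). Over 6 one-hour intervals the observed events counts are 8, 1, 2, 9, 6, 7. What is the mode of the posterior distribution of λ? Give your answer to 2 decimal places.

λ̂_MAP = 3.27

Σxᵢ = 8+1+2+9+6+7 = 33, with n = 6.
Posterior ∝ λ^3e^(−5λ) · λ^33e^(−6λ) = λ^36e^(−11λ), i.e. Gamma(shape=37, rate=11).
The mode of a Gamma(a, b) with a ≥ 1 (shape–rate) is (a−1)/b = 36/11 ≈ 3.27.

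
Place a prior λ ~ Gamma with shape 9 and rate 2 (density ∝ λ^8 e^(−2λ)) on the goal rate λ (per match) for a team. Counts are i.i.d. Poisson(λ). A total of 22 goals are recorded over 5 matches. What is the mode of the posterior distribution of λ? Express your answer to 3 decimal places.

λ̂_MAP = 4.286

Σxᵢ = 22, n = 5.
Posterior ∝ λ^8e^(−2λ) · λ^22e^(−5λ) = λ^30e^(−7λ), i.e. Gamma(shape=31, rate=7).
The mode of a Gamma(a, b) with a ≥ 1 (shape–rate) is (a−1)/b = 30/7 ≈ 4.286.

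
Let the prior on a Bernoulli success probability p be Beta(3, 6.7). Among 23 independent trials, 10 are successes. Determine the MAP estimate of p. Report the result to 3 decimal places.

Prior: Beta(3, 6.7).
Data: 10 successes in 23 trials. The binomial likelihood contributes p^10(1−p)^13, so the posterior is Beta(3+10, 6.7+13) = Beta(13, 19.7).
For Beta(a, b) with a, b > 1 the mode is (a−1)/(a+b−2) = 12/30.7 ≈ 0.391.

p̂_MAP = 0.391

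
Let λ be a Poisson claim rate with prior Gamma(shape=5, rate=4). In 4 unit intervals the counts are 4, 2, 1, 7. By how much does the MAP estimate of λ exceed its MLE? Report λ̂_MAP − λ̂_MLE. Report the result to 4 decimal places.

MAP − MLE = -1.2500

Σxᵢ = 14. Posterior is Gamma(19, 8); MAP = (19−1)/8 = 18/8 ≈ 2.25000.
MLE = x̄ = 14/4 ≈ 3.50000.
Difference = 18/8 − 14/4 = -5/4 ≈ -1.2500.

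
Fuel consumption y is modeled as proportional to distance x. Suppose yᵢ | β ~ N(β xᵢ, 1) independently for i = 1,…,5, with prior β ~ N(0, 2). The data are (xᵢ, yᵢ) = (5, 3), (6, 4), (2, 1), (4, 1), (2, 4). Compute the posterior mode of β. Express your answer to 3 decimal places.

β̂_MAP = 0.620

log p(β | y) = −Σ(yᵢ − βxᵢ)²/(2·1) − β²/(2·2) + const.
Setting the derivative to zero: Σxᵢ(yᵢ − βxᵢ)/1 − β/2 = 0, so β = Σxᵢyᵢ / (Σxᵢ² + σ²/τ²).
Σxᵢyᵢ = 5·3 + 6·4 + 2·1 + 4·1 + 2·4 = 53; Σxᵢ² = 85; σ²/τ² = 0.5.
β̂_MAP = 53 / (85 + 0.5) = 53/85.5 ≈ 0.620.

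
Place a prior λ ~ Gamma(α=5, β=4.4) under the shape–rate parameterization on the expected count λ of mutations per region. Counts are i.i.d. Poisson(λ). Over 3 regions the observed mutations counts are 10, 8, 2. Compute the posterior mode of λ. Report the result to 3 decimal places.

Σxᵢ = 10+8+2 = 20, with n = 3.
Posterior ∝ λ^4e^(−4.4λ) · λ^20e^(−3λ) = λ^24e^(−7.4λ), i.e. Gamma(shape=25, rate=7.4).
The mode of a Gamma(a, b) with a ≥ 1 (shape–rate) is (a−1)/b = 24/7.4 ≈ 3.243.

λ̂_MAP = 3.243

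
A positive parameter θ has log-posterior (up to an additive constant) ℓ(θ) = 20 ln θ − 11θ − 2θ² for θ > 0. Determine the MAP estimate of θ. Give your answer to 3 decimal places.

ℓ'(θ) = 20/θ − 11 − 4θ. Setting this to zero and multiplying by θ: 4θ² + 11θ − 20 = 0.
θ = (−11 + √(11² + 4·4·20)) / (2·4) = (−11 + √441) / 8 = (−11 + 21)/8 = 5/4.
ℓ''(θ) = −20/θ² − 4 < 0, confirming a maximum.

θ̂_MAP = 1.250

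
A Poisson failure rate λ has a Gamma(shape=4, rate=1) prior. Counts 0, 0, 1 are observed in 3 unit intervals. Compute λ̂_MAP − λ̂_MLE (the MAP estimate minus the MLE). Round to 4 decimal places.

Σxᵢ = 1. Posterior is Gamma(5, 4); MAP = (5−1)/4 = 4/4 ≈ 1.00000.
MLE = x̄ = 1/3 ≈ 0.33333.
Difference = 4/4 − 1/3 = 2/3 ≈ 0.6667.

MAP − MLE = 0.6667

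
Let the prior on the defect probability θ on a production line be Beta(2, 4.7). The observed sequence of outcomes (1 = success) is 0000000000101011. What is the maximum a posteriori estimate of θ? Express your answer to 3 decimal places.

Prior: Beta(2, 4.7).
Data: 4 successes in 16 trials (from the sequence). The binomial likelihood contributes θ^4(1−θ)^12, so the posterior is Beta(2+4, 4.7+12) = Beta(6, 16.7).
For Beta(a, b) with a, b > 1 the mode is (a−1)/(a+b−2) = 5/20.7 ≈ 0.242.

θ̂_MAP = 0.242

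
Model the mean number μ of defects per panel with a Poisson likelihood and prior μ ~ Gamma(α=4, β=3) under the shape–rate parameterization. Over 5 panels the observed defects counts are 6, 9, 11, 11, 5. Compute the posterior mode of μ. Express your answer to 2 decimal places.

μ̂_MAP = 5.63

Σxᵢ = 6+9+11+11+5 = 42, with n = 5.
Posterior ∝ μ^3e^(−3μ) · μ^42e^(−5μ) = μ^45e^(−8μ), i.e. Gamma(shape=46, rate=8).
The mode of a Gamma(a, b) with a ≥ 1 (shape–rate) is (a−1)/b = 45/8 ≈ 5.63.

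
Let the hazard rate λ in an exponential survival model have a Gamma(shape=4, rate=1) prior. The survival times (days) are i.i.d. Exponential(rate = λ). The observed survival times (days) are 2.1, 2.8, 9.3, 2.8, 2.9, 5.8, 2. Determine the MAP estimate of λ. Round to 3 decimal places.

The Exponential(rate=λ) likelihood is ∝ λ^n e^(−λΣtᵢ). Here n = 7 and Σtᵢ = 2.1 + 2.8 + 9.3 + 2.8 + 2.9 + 5.8 + 2 = 27.7.
Posterior ∝ λ^3e^(−1λ) · λ^7e^(−27.7λ) = λ^10e^(−28.7λ), i.e. Gamma(11, 28.7).
Mode = (a−1)/b = 10/28.7 ≈ 0.348.

λ̂_MAP = 0.348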